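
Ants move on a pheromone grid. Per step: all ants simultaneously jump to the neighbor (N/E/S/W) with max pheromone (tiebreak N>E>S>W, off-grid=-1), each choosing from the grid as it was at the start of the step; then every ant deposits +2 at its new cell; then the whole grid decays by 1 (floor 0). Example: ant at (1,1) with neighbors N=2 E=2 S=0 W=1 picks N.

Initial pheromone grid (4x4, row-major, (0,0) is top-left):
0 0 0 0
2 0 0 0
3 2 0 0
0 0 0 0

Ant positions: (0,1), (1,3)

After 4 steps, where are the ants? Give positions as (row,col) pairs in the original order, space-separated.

Step 1: ant0:(0,1)->E->(0,2) | ant1:(1,3)->N->(0,3)
  grid max=2 at (2,0)
Step 2: ant0:(0,2)->E->(0,3) | ant1:(0,3)->W->(0,2)
  grid max=2 at (0,2)
Step 3: ant0:(0,3)->W->(0,2) | ant1:(0,2)->E->(0,3)
  grid max=3 at (0,2)
Step 4: ant0:(0,2)->E->(0,3) | ant1:(0,3)->W->(0,2)
  grid max=4 at (0,2)

(0,3) (0,2)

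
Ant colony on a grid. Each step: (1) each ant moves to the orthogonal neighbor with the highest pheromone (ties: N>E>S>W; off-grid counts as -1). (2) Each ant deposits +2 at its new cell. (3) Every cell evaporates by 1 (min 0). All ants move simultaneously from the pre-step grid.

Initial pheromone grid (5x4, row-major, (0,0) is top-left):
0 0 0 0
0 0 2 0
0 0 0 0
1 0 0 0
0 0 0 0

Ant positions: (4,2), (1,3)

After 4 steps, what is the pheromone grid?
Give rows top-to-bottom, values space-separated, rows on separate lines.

After step 1: ants at (3,2),(1,2)
  0 0 0 0
  0 0 3 0
  0 0 0 0
  0 0 1 0
  0 0 0 0
After step 2: ants at (2,2),(0,2)
  0 0 1 0
  0 0 2 0
  0 0 1 0
  0 0 0 0
  0 0 0 0
After step 3: ants at (1,2),(1,2)
  0 0 0 0
  0 0 5 0
  0 0 0 0
  0 0 0 0
  0 0 0 0
After step 4: ants at (0,2),(0,2)
  0 0 3 0
  0 0 4 0
  0 0 0 0
  0 0 0 0
  0 0 0 0

0 0 3 0
0 0 4 0
0 0 0 0
0 0 0 0
0 0 0 0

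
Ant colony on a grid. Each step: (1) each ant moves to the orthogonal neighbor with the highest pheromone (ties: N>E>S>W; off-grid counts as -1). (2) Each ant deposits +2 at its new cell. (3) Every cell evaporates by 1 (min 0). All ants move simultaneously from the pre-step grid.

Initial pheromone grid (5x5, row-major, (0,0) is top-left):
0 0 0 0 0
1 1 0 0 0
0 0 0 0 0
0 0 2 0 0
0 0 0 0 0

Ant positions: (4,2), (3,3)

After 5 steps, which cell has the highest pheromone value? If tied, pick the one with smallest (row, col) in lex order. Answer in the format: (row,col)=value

Answer: (3,2)=9

Derivation:
Step 1: ant0:(4,2)->N->(3,2) | ant1:(3,3)->W->(3,2)
  grid max=5 at (3,2)
Step 2: ant0:(3,2)->N->(2,2) | ant1:(3,2)->N->(2,2)
  grid max=4 at (3,2)
Step 3: ant0:(2,2)->S->(3,2) | ant1:(2,2)->S->(3,2)
  grid max=7 at (3,2)
Step 4: ant0:(3,2)->N->(2,2) | ant1:(3,2)->N->(2,2)
  grid max=6 at (3,2)
Step 5: ant0:(2,2)->S->(3,2) | ant1:(2,2)->S->(3,2)
  grid max=9 at (3,2)
Final grid:
  0 0 0 0 0
  0 0 0 0 0
  0 0 4 0 0
  0 0 9 0 0
  0 0 0 0 0
Max pheromone 9 at (3,2)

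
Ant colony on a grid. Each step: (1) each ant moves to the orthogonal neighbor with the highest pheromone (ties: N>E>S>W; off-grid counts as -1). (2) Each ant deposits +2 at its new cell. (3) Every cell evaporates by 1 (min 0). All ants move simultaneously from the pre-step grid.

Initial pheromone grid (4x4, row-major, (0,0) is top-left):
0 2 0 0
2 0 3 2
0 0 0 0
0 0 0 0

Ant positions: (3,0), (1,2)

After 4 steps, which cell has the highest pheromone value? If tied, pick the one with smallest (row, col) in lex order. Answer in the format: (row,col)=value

Answer: (1,2)=3

Derivation:
Step 1: ant0:(3,0)->N->(2,0) | ant1:(1,2)->E->(1,3)
  grid max=3 at (1,3)
Step 2: ant0:(2,0)->N->(1,0) | ant1:(1,3)->W->(1,2)
  grid max=3 at (1,2)
Step 3: ant0:(1,0)->N->(0,0) | ant1:(1,2)->E->(1,3)
  grid max=3 at (1,3)
Step 4: ant0:(0,0)->S->(1,0) | ant1:(1,3)->W->(1,2)
  grid max=3 at (1,2)
Final grid:
  0 0 0 0
  2 0 3 2
  0 0 0 0
  0 0 0 0
Max pheromone 3 at (1,2)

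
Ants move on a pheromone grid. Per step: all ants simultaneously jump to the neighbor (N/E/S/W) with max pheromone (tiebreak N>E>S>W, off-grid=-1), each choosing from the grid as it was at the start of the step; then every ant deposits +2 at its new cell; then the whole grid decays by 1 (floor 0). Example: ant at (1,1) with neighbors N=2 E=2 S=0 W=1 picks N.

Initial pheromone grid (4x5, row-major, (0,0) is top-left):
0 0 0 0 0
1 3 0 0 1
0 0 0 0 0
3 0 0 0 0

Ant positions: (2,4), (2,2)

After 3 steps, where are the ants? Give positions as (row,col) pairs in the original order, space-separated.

Step 1: ant0:(2,4)->N->(1,4) | ant1:(2,2)->N->(1,2)
  grid max=2 at (1,1)
Step 2: ant0:(1,4)->N->(0,4) | ant1:(1,2)->W->(1,1)
  grid max=3 at (1,1)
Step 3: ant0:(0,4)->S->(1,4) | ant1:(1,1)->N->(0,1)
  grid max=2 at (1,1)

(1,4) (0,1)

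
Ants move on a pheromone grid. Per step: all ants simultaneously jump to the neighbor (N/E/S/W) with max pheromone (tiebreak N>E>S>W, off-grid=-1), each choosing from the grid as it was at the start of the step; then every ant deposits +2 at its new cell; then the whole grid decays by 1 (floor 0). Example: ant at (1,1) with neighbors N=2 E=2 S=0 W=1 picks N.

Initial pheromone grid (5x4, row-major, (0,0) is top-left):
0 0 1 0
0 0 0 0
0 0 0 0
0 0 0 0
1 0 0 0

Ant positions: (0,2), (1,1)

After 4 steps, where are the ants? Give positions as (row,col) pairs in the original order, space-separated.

Step 1: ant0:(0,2)->E->(0,3) | ant1:(1,1)->N->(0,1)
  grid max=1 at (0,1)
Step 2: ant0:(0,3)->S->(1,3) | ant1:(0,1)->E->(0,2)
  grid max=1 at (0,2)
Step 3: ant0:(1,3)->N->(0,3) | ant1:(0,2)->E->(0,3)
  grid max=3 at (0,3)
Step 4: ant0:(0,3)->S->(1,3) | ant1:(0,3)->S->(1,3)
  grid max=3 at (1,3)

(1,3) (1,3)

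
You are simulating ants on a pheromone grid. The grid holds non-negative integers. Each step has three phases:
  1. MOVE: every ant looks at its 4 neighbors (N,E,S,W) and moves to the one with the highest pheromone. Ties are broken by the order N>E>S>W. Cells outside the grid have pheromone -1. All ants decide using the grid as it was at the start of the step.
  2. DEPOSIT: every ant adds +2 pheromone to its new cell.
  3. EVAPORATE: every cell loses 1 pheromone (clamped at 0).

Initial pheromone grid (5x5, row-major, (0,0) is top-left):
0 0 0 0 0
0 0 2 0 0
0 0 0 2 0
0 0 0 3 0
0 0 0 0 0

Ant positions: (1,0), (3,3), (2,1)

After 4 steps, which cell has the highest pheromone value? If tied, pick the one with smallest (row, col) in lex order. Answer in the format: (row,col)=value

Answer: (1,2)=4

Derivation:
Step 1: ant0:(1,0)->N->(0,0) | ant1:(3,3)->N->(2,3) | ant2:(2,1)->N->(1,1)
  grid max=3 at (2,3)
Step 2: ant0:(0,0)->E->(0,1) | ant1:(2,3)->S->(3,3) | ant2:(1,1)->E->(1,2)
  grid max=3 at (3,3)
Step 3: ant0:(0,1)->E->(0,2) | ant1:(3,3)->N->(2,3) | ant2:(1,2)->N->(0,2)
  grid max=3 at (0,2)
Step 4: ant0:(0,2)->S->(1,2) | ant1:(2,3)->S->(3,3) | ant2:(0,2)->S->(1,2)
  grid max=4 at (1,2)
Final grid:
  0 0 2 0 0
  0 0 4 0 0
  0 0 0 2 0
  0 0 0 3 0
  0 0 0 0 0
Max pheromone 4 at (1,2)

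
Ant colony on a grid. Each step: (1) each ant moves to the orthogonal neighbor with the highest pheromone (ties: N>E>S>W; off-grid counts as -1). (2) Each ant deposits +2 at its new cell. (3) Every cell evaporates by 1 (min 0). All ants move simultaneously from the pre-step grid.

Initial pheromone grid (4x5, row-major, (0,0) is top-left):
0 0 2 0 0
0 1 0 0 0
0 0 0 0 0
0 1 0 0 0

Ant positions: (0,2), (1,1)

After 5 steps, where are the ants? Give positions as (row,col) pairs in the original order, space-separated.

Step 1: ant0:(0,2)->E->(0,3) | ant1:(1,1)->N->(0,1)
  grid max=1 at (0,1)
Step 2: ant0:(0,3)->W->(0,2) | ant1:(0,1)->E->(0,2)
  grid max=4 at (0,2)
Step 3: ant0:(0,2)->E->(0,3) | ant1:(0,2)->E->(0,3)
  grid max=3 at (0,2)
Step 4: ant0:(0,3)->W->(0,2) | ant1:(0,3)->W->(0,2)
  grid max=6 at (0,2)
Step 5: ant0:(0,2)->E->(0,3) | ant1:(0,2)->E->(0,3)
  grid max=5 at (0,2)

(0,3) (0,3)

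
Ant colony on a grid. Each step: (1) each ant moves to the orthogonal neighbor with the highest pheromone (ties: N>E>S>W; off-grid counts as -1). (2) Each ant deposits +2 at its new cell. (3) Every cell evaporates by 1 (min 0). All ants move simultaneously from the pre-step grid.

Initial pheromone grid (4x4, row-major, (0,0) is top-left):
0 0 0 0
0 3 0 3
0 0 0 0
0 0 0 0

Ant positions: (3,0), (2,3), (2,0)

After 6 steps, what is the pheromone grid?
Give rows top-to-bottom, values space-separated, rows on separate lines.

After step 1: ants at (2,0),(1,3),(1,0)
  0 0 0 0
  1 2 0 4
  1 0 0 0
  0 0 0 0
After step 2: ants at (1,0),(0,3),(1,1)
  0 0 0 1
  2 3 0 3
  0 0 0 0
  0 0 0 0
After step 3: ants at (1,1),(1,3),(1,0)
  0 0 0 0
  3 4 0 4
  0 0 0 0
  0 0 0 0
After step 4: ants at (1,0),(0,3),(1,1)
  0 0 0 1
  4 5 0 3
  0 0 0 0
  0 0 0 0
After step 5: ants at (1,1),(1,3),(1,0)
  0 0 0 0
  5 6 0 4
  0 0 0 0
  0 0 0 0
After step 6: ants at (1,0),(0,3),(1,1)
  0 0 0 1
  6 7 0 3
  0 0 0 0
  0 0 0 0

0 0 0 1
6 7 0 3
0 0 0 0
0 0 0 0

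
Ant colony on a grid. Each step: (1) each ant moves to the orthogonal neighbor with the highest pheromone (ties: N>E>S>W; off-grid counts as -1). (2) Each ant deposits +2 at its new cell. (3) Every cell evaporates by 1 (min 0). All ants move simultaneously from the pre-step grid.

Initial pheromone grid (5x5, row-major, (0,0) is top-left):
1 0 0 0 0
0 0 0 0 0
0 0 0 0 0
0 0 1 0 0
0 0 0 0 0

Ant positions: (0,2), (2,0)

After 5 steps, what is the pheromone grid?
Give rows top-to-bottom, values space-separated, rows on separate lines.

After step 1: ants at (0,3),(1,0)
  0 0 0 1 0
  1 0 0 0 0
  0 0 0 0 0
  0 0 0 0 0
  0 0 0 0 0
After step 2: ants at (0,4),(0,0)
  1 0 0 0 1
  0 0 0 0 0
  0 0 0 0 0
  0 0 0 0 0
  0 0 0 0 0
After step 3: ants at (1,4),(0,1)
  0 1 0 0 0
  0 0 0 0 1
  0 0 0 0 0
  0 0 0 0 0
  0 0 0 0 0
After step 4: ants at (0,4),(0,2)
  0 0 1 0 1
  0 0 0 0 0
  0 0 0 0 0
  0 0 0 0 0
  0 0 0 0 0
After step 5: ants at (1,4),(0,3)
  0 0 0 1 0
  0 0 0 0 1
  0 0 0 0 0
  0 0 0 0 0
  0 0 0 0 0

0 0 0 1 0
0 0 0 0 1
0 0 0 0 0
0 0 0 0 0
0 0 0 0 0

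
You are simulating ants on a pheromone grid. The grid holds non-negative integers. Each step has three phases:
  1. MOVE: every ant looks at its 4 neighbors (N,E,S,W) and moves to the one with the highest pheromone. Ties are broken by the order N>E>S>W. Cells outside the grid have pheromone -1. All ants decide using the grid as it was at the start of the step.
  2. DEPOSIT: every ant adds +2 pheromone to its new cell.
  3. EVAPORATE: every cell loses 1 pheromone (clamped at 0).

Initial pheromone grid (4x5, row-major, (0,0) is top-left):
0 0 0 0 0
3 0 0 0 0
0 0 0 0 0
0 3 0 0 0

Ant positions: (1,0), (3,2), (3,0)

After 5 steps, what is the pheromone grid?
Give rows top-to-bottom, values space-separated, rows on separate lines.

After step 1: ants at (0,0),(3,1),(3,1)
  1 0 0 0 0
  2 0 0 0 0
  0 0 0 0 0
  0 6 0 0 0
After step 2: ants at (1,0),(2,1),(2,1)
  0 0 0 0 0
  3 0 0 0 0
  0 3 0 0 0
  0 5 0 0 0
After step 3: ants at (0,0),(3,1),(3,1)
  1 0 0 0 0
  2 0 0 0 0
  0 2 0 0 0
  0 8 0 0 0
After step 4: ants at (1,0),(2,1),(2,1)
  0 0 0 0 0
  3 0 0 0 0
  0 5 0 0 0
  0 7 0 0 0
After step 5: ants at (0,0),(3,1),(3,1)
  1 0 0 0 0
  2 0 0 0 0
  0 4 0 0 0
  0 10 0 0 0

1 0 0 0 0
2 0 0 0 0
0 4 0 0 0
0 10 0 0 0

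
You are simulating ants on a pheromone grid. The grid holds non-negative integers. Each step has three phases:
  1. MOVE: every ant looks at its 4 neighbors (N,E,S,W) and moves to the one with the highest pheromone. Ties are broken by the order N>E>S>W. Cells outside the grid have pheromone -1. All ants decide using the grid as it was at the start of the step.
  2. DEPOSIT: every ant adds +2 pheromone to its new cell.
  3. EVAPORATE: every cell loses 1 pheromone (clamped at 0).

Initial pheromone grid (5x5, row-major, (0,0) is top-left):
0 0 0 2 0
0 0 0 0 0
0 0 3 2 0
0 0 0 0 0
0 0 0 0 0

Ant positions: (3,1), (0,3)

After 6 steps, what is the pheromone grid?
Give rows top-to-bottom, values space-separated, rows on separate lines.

After step 1: ants at (2,1),(0,4)
  0 0 0 1 1
  0 0 0 0 0
  0 1 2 1 0
  0 0 0 0 0
  0 0 0 0 0
After step 2: ants at (2,2),(0,3)
  0 0 0 2 0
  0 0 0 0 0
  0 0 3 0 0
  0 0 0 0 0
  0 0 0 0 0
After step 3: ants at (1,2),(0,4)
  0 0 0 1 1
  0 0 1 0 0
  0 0 2 0 0
  0 0 0 0 0
  0 0 0 0 0
After step 4: ants at (2,2),(0,3)
  0 0 0 2 0
  0 0 0 0 0
  0 0 3 0 0
  0 0 0 0 0
  0 0 0 0 0
After step 5: ants at (1,2),(0,4)
  0 0 0 1 1
  0 0 1 0 0
  0 0 2 0 0
  0 0 0 0 0
  0 0 0 0 0
After step 6: ants at (2,2),(0,3)
  0 0 0 2 0
  0 0 0 0 0
  0 0 3 0 0
  0 0 0 0 0
  0 0 0 0 0

0 0 0 2 0
0 0 0 0 0
0 0 3 0 0
0 0 0 0 0
0 0 0 0 0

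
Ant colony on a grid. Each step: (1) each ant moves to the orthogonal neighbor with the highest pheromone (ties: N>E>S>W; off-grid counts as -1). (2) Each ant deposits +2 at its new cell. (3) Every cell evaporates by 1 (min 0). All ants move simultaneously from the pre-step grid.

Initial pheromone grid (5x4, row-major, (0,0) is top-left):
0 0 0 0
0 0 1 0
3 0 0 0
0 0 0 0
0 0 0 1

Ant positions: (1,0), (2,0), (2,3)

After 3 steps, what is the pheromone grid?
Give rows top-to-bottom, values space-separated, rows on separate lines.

After step 1: ants at (2,0),(1,0),(1,3)
  0 0 0 0
  1 0 0 1
  4 0 0 0
  0 0 0 0
  0 0 0 0
After step 2: ants at (1,0),(2,0),(0,3)
  0 0 0 1
  2 0 0 0
  5 0 0 0
  0 0 0 0
  0 0 0 0
After step 3: ants at (2,0),(1,0),(1,3)
  0 0 0 0
  3 0 0 1
  6 0 0 0
  0 0 0 0
  0 0 0 0

0 0 0 0
3 0 0 1
6 0 0 0
0 0 0 0
0 0 0 0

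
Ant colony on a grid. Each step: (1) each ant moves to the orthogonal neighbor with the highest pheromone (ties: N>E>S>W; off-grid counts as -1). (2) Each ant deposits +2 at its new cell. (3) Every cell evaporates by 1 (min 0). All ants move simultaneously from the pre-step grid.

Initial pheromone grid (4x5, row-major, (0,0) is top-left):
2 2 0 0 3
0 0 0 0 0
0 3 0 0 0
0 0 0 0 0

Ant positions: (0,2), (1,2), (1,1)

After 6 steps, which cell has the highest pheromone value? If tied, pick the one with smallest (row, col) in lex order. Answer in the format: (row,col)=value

Step 1: ant0:(0,2)->W->(0,1) | ant1:(1,2)->N->(0,2) | ant2:(1,1)->S->(2,1)
  grid max=4 at (2,1)
Step 2: ant0:(0,1)->E->(0,2) | ant1:(0,2)->W->(0,1) | ant2:(2,1)->N->(1,1)
  grid max=4 at (0,1)
Step 3: ant0:(0,2)->W->(0,1) | ant1:(0,1)->E->(0,2) | ant2:(1,1)->N->(0,1)
  grid max=7 at (0,1)
Step 4: ant0:(0,1)->E->(0,2) | ant1:(0,2)->W->(0,1) | ant2:(0,1)->E->(0,2)
  grid max=8 at (0,1)
Step 5: ant0:(0,2)->W->(0,1) | ant1:(0,1)->E->(0,2) | ant2:(0,2)->W->(0,1)
  grid max=11 at (0,1)
Step 6: ant0:(0,1)->E->(0,2) | ant1:(0,2)->W->(0,1) | ant2:(0,1)->E->(0,2)
  grid max=12 at (0,1)
Final grid:
  0 12 10 0 0
  0 0 0 0 0
  0 0 0 0 0
  0 0 0 0 0
Max pheromone 12 at (0,1)

Answer: (0,1)=12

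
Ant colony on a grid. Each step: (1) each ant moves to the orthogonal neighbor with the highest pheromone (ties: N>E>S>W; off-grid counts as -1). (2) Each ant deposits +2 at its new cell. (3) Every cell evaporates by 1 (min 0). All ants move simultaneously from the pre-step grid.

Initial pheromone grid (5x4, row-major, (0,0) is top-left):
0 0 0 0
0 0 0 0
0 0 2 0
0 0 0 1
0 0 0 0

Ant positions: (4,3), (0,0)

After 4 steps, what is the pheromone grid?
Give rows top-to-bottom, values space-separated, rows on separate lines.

After step 1: ants at (3,3),(0,1)
  0 1 0 0
  0 0 0 0
  0 0 1 0
  0 0 0 2
  0 0 0 0
After step 2: ants at (2,3),(0,2)
  0 0 1 0
  0 0 0 0
  0 0 0 1
  0 0 0 1
  0 0 0 0
After step 3: ants at (3,3),(0,3)
  0 0 0 1
  0 0 0 0
  0 0 0 0
  0 0 0 2
  0 0 0 0
After step 4: ants at (2,3),(1,3)
  0 0 0 0
  0 0 0 1
  0 0 0 1
  0 0 0 1
  0 0 0 0

0 0 0 0
0 0 0 1
0 0 0 1
0 0 0 1
0 0 0 0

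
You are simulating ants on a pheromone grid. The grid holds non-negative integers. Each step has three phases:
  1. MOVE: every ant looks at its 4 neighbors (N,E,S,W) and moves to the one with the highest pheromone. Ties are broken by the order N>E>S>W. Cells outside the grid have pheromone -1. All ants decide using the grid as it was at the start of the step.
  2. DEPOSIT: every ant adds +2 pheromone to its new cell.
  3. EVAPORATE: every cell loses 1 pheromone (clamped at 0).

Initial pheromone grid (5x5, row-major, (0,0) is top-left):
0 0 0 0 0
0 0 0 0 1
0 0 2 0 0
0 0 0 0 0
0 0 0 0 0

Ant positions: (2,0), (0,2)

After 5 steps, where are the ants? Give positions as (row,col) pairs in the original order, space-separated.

Step 1: ant0:(2,0)->N->(1,0) | ant1:(0,2)->E->(0,3)
  grid max=1 at (0,3)
Step 2: ant0:(1,0)->N->(0,0) | ant1:(0,3)->E->(0,4)
  grid max=1 at (0,0)
Step 3: ant0:(0,0)->E->(0,1) | ant1:(0,4)->S->(1,4)
  grid max=1 at (0,1)
Step 4: ant0:(0,1)->E->(0,2) | ant1:(1,4)->N->(0,4)
  grid max=1 at (0,2)
Step 5: ant0:(0,2)->E->(0,3) | ant1:(0,4)->S->(1,4)
  grid max=1 at (0,3)

(0,3) (1,4)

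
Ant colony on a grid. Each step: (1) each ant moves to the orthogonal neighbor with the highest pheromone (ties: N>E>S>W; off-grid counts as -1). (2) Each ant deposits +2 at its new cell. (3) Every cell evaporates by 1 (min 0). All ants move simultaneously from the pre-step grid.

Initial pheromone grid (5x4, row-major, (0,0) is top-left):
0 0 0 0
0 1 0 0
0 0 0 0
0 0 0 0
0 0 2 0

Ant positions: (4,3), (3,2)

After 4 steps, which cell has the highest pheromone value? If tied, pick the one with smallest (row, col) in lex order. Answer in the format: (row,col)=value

Answer: (4,2)=6

Derivation:
Step 1: ant0:(4,3)->W->(4,2) | ant1:(3,2)->S->(4,2)
  grid max=5 at (4,2)
Step 2: ant0:(4,2)->N->(3,2) | ant1:(4,2)->N->(3,2)
  grid max=4 at (4,2)
Step 3: ant0:(3,2)->S->(4,2) | ant1:(3,2)->S->(4,2)
  grid max=7 at (4,2)
Step 4: ant0:(4,2)->N->(3,2) | ant1:(4,2)->N->(3,2)
  grid max=6 at (4,2)
Final grid:
  0 0 0 0
  0 0 0 0
  0 0 0 0
  0 0 5 0
  0 0 6 0
Max pheromone 6 at (4,2)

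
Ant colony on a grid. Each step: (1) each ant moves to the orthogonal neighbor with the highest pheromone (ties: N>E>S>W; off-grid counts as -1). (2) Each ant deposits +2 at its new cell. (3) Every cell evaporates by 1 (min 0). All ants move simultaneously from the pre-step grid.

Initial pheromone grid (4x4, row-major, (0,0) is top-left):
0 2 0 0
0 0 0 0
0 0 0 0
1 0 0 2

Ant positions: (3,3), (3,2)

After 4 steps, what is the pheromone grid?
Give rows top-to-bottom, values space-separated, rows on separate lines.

After step 1: ants at (2,3),(3,3)
  0 1 0 0
  0 0 0 0
  0 0 0 1
  0 0 0 3
After step 2: ants at (3,3),(2,3)
  0 0 0 0
  0 0 0 0
  0 0 0 2
  0 0 0 4
After step 3: ants at (2,3),(3,3)
  0 0 0 0
  0 0 0 0
  0 0 0 3
  0 0 0 5
After step 4: ants at (3,3),(2,3)
  0 0 0 0
  0 0 0 0
  0 0 0 4
  0 0 0 6

0 0 0 0
0 0 0 0
0 0 0 4
0 0 0 6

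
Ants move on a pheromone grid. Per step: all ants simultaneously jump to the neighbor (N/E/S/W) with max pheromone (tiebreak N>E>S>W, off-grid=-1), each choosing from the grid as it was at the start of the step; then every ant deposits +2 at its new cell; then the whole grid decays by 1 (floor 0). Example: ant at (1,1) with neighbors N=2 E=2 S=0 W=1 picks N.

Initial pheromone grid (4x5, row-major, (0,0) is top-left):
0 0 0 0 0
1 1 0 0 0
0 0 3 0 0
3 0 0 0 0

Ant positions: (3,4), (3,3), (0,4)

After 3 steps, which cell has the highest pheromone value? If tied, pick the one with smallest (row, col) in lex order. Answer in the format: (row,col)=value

Step 1: ant0:(3,4)->N->(2,4) | ant1:(3,3)->N->(2,3) | ant2:(0,4)->S->(1,4)
  grid max=2 at (2,2)
Step 2: ant0:(2,4)->N->(1,4) | ant1:(2,3)->W->(2,2) | ant2:(1,4)->S->(2,4)
  grid max=3 at (2,2)
Step 3: ant0:(1,4)->S->(2,4) | ant1:(2,2)->N->(1,2) | ant2:(2,4)->N->(1,4)
  grid max=3 at (1,4)
Final grid:
  0 0 0 0 0
  0 0 1 0 3
  0 0 2 0 3
  0 0 0 0 0
Max pheromone 3 at (1,4)

Answer: (1,4)=3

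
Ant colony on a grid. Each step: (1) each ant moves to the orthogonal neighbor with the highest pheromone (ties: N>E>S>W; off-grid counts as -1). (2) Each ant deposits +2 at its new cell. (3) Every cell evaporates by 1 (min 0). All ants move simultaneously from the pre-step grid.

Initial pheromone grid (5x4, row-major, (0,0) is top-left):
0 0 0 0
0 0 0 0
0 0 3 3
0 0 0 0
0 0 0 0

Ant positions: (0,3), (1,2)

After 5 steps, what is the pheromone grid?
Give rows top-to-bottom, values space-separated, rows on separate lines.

After step 1: ants at (1,3),(2,2)
  0 0 0 0
  0 0 0 1
  0 0 4 2
  0 0 0 0
  0 0 0 0
After step 2: ants at (2,3),(2,3)
  0 0 0 0
  0 0 0 0
  0 0 3 5
  0 0 0 0
  0 0 0 0
After step 3: ants at (2,2),(2,2)
  0 0 0 0
  0 0 0 0
  0 0 6 4
  0 0 0 0
  0 0 0 0
After step 4: ants at (2,3),(2,3)
  0 0 0 0
  0 0 0 0
  0 0 5 7
  0 0 0 0
  0 0 0 0
After step 5: ants at (2,2),(2,2)
  0 0 0 0
  0 0 0 0
  0 0 8 6
  0 0 0 0
  0 0 0 0

0 0 0 0
0 0 0 0
0 0 8 6
0 0 0 0
0 0 0 0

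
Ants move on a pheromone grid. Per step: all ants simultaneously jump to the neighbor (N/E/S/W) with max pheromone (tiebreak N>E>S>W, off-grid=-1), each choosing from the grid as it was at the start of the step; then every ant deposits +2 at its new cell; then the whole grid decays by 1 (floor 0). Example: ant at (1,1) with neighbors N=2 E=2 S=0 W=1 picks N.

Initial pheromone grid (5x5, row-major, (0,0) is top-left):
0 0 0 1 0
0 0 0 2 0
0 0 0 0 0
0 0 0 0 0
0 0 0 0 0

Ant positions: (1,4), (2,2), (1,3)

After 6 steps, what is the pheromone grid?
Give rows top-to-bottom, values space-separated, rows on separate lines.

After step 1: ants at (1,3),(1,2),(0,3)
  0 0 0 2 0
  0 0 1 3 0
  0 0 0 0 0
  0 0 0 0 0
  0 0 0 0 0
After step 2: ants at (0,3),(1,3),(1,3)
  0 0 0 3 0
  0 0 0 6 0
  0 0 0 0 0
  0 0 0 0 0
  0 0 0 0 0
After step 3: ants at (1,3),(0,3),(0,3)
  0 0 0 6 0
  0 0 0 7 0
  0 0 0 0 0
  0 0 0 0 0
  0 0 0 0 0
After step 4: ants at (0,3),(1,3),(1,3)
  0 0 0 7 0
  0 0 0 10 0
  0 0 0 0 0
  0 0 0 0 0
  0 0 0 0 0
After step 5: ants at (1,3),(0,3),(0,3)
  0 0 0 10 0
  0 0 0 11 0
  0 0 0 0 0
  0 0 0 0 0
  0 0 0 0 0
After step 6: ants at (0,3),(1,3),(1,3)
  0 0 0 11 0
  0 0 0 14 0
  0 0 0 0 0
  0 0 0 0 0
  0 0 0 0 0

0 0 0 11 0
0 0 0 14 0
0 0 0 0 0
0 0 0 0 0
0 0 0 0 0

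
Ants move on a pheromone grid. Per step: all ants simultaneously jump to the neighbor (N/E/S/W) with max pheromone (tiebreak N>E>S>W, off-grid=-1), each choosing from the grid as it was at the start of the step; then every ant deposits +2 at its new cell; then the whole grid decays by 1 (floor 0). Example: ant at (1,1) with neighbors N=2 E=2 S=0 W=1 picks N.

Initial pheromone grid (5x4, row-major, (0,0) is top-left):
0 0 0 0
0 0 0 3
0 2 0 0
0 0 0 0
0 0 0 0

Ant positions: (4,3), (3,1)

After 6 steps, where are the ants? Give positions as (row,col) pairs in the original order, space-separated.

Step 1: ant0:(4,3)->N->(3,3) | ant1:(3,1)->N->(2,1)
  grid max=3 at (2,1)
Step 2: ant0:(3,3)->N->(2,3) | ant1:(2,1)->N->(1,1)
  grid max=2 at (2,1)
Step 3: ant0:(2,3)->N->(1,3) | ant1:(1,1)->S->(2,1)
  grid max=3 at (2,1)
Step 4: ant0:(1,3)->N->(0,3) | ant1:(2,1)->N->(1,1)
  grid max=2 at (2,1)
Step 5: ant0:(0,3)->S->(1,3) | ant1:(1,1)->S->(2,1)
  grid max=3 at (2,1)
Step 6: ant0:(1,3)->N->(0,3) | ant1:(2,1)->N->(1,1)
  grid max=2 at (2,1)

(0,3) (1,1)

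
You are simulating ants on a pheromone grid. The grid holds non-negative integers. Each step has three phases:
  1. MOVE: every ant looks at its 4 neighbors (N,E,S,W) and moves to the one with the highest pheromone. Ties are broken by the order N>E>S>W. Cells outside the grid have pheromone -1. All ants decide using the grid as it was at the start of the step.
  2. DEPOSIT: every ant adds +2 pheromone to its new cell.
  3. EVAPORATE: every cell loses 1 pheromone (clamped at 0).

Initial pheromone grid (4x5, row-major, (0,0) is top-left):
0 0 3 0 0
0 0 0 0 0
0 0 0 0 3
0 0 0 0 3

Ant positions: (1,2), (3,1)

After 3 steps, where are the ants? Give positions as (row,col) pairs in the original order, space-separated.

Step 1: ant0:(1,2)->N->(0,2) | ant1:(3,1)->N->(2,1)
  grid max=4 at (0,2)
Step 2: ant0:(0,2)->E->(0,3) | ant1:(2,1)->N->(1,1)
  grid max=3 at (0,2)
Step 3: ant0:(0,3)->W->(0,2) | ant1:(1,1)->N->(0,1)
  grid max=4 at (0,2)

(0,2) (0,1)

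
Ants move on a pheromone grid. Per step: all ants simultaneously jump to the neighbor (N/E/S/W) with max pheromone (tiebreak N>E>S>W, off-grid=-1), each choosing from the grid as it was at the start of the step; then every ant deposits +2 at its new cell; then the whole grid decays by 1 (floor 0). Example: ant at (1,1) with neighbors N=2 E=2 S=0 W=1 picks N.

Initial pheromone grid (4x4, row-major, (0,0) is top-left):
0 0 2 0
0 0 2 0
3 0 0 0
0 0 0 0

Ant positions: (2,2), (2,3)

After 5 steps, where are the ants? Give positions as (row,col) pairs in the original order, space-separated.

Step 1: ant0:(2,2)->N->(1,2) | ant1:(2,3)->N->(1,3)
  grid max=3 at (1,2)
Step 2: ant0:(1,2)->N->(0,2) | ant1:(1,3)->W->(1,2)
  grid max=4 at (1,2)
Step 3: ant0:(0,2)->S->(1,2) | ant1:(1,2)->N->(0,2)
  grid max=5 at (1,2)
Step 4: ant0:(1,2)->N->(0,2) | ant1:(0,2)->S->(1,2)
  grid max=6 at (1,2)
Step 5: ant0:(0,2)->S->(1,2) | ant1:(1,2)->N->(0,2)
  grid max=7 at (1,2)

(1,2) (0,2)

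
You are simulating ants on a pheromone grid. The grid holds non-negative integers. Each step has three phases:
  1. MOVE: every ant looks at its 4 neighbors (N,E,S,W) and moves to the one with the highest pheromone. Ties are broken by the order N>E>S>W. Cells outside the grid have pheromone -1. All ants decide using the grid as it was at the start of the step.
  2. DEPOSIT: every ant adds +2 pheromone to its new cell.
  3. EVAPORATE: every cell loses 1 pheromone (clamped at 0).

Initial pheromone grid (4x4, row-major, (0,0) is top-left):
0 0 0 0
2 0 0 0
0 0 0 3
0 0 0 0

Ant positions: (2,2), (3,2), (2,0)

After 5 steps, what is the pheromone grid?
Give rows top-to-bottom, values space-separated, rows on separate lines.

After step 1: ants at (2,3),(2,2),(1,0)
  0 0 0 0
  3 0 0 0
  0 0 1 4
  0 0 0 0
After step 2: ants at (2,2),(2,3),(0,0)
  1 0 0 0
  2 0 0 0
  0 0 2 5
  0 0 0 0
After step 3: ants at (2,3),(2,2),(1,0)
  0 0 0 0
  3 0 0 0
  0 0 3 6
  0 0 0 0
After step 4: ants at (2,2),(2,3),(0,0)
  1 0 0 0
  2 0 0 0
  0 0 4 7
  0 0 0 0
After step 5: ants at (2,3),(2,2),(1,0)
  0 0 0 0
  3 0 0 0
  0 0 5 8
  0 0 0 0

0 0 0 0
3 0 0 0
0 0 5 8
0 0 0 0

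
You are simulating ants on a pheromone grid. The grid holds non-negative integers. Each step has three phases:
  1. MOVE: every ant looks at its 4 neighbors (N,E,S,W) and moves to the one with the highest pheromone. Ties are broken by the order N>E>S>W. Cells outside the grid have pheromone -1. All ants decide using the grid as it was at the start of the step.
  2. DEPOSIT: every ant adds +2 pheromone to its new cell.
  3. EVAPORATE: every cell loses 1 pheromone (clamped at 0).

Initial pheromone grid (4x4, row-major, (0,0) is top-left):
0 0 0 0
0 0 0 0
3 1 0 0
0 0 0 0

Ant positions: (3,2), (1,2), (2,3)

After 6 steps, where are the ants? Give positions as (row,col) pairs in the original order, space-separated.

Step 1: ant0:(3,2)->N->(2,2) | ant1:(1,2)->N->(0,2) | ant2:(2,3)->N->(1,3)
  grid max=2 at (2,0)
Step 2: ant0:(2,2)->N->(1,2) | ant1:(0,2)->E->(0,3) | ant2:(1,3)->N->(0,3)
  grid max=3 at (0,3)
Step 3: ant0:(1,2)->N->(0,2) | ant1:(0,3)->S->(1,3) | ant2:(0,3)->S->(1,3)
  grid max=3 at (1,3)
Step 4: ant0:(0,2)->E->(0,3) | ant1:(1,3)->N->(0,3) | ant2:(1,3)->N->(0,3)
  grid max=7 at (0,3)
Step 5: ant0:(0,3)->S->(1,3) | ant1:(0,3)->S->(1,3) | ant2:(0,3)->S->(1,3)
  grid max=7 at (1,3)
Step 6: ant0:(1,3)->N->(0,3) | ant1:(1,3)->N->(0,3) | ant2:(1,3)->N->(0,3)
  grid max=11 at (0,3)

(0,3) (0,3) (0,3)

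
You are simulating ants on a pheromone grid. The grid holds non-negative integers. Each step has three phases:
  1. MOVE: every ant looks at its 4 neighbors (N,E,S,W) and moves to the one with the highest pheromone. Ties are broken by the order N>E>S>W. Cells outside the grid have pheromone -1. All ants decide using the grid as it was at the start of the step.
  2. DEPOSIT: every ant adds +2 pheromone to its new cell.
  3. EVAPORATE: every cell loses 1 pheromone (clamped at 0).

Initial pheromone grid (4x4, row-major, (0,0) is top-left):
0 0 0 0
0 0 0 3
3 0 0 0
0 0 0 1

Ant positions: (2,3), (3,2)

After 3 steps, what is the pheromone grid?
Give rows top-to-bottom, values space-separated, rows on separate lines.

After step 1: ants at (1,3),(3,3)
  0 0 0 0
  0 0 0 4
  2 0 0 0
  0 0 0 2
After step 2: ants at (0,3),(2,3)
  0 0 0 1
  0 0 0 3
  1 0 0 1
  0 0 0 1
After step 3: ants at (1,3),(1,3)
  0 0 0 0
  0 0 0 6
  0 0 0 0
  0 0 0 0

0 0 0 0
0 0 0 6
0 0 0 0
0 0 0 0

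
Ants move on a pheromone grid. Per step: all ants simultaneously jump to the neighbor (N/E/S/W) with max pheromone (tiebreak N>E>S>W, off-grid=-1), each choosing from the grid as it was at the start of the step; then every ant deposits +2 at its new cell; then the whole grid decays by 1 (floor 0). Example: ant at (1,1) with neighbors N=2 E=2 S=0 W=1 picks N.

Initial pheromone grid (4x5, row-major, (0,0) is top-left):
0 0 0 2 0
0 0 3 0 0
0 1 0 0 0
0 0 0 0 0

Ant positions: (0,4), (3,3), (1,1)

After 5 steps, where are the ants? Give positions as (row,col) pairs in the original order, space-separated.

Step 1: ant0:(0,4)->W->(0,3) | ant1:(3,3)->N->(2,3) | ant2:(1,1)->E->(1,2)
  grid max=4 at (1,2)
Step 2: ant0:(0,3)->E->(0,4) | ant1:(2,3)->N->(1,3) | ant2:(1,2)->N->(0,2)
  grid max=3 at (1,2)
Step 3: ant0:(0,4)->W->(0,3) | ant1:(1,3)->W->(1,2) | ant2:(0,2)->S->(1,2)
  grid max=6 at (1,2)
Step 4: ant0:(0,3)->E->(0,4) | ant1:(1,2)->N->(0,2) | ant2:(1,2)->N->(0,2)
  grid max=5 at (1,2)
Step 5: ant0:(0,4)->W->(0,3) | ant1:(0,2)->S->(1,2) | ant2:(0,2)->S->(1,2)
  grid max=8 at (1,2)

(0,3) (1,2) (1,2)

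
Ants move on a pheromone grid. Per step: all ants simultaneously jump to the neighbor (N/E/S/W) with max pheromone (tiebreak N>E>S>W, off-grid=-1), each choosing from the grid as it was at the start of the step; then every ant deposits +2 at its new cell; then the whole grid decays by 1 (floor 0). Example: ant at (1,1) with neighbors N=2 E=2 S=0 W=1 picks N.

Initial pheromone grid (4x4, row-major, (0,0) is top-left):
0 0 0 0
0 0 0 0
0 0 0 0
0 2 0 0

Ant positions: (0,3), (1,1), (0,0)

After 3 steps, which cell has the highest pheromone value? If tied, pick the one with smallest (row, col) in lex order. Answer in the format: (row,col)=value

Answer: (0,1)=5

Derivation:
Step 1: ant0:(0,3)->S->(1,3) | ant1:(1,1)->N->(0,1) | ant2:(0,0)->E->(0,1)
  grid max=3 at (0,1)
Step 2: ant0:(1,3)->N->(0,3) | ant1:(0,1)->E->(0,2) | ant2:(0,1)->E->(0,2)
  grid max=3 at (0,2)
Step 3: ant0:(0,3)->W->(0,2) | ant1:(0,2)->W->(0,1) | ant2:(0,2)->W->(0,1)
  grid max=5 at (0,1)
Final grid:
  0 5 4 0
  0 0 0 0
  0 0 0 0
  0 0 0 0
Max pheromone 5 at (0,1)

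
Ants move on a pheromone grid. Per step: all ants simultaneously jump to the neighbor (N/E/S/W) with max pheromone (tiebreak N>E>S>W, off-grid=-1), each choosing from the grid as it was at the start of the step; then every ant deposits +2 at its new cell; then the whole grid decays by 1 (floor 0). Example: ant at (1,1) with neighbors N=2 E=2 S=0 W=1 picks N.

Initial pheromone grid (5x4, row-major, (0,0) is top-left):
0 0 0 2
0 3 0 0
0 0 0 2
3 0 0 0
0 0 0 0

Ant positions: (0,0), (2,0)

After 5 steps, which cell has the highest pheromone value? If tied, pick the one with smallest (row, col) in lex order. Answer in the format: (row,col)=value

Step 1: ant0:(0,0)->E->(0,1) | ant1:(2,0)->S->(3,0)
  grid max=4 at (3,0)
Step 2: ant0:(0,1)->S->(1,1) | ant1:(3,0)->N->(2,0)
  grid max=3 at (1,1)
Step 3: ant0:(1,1)->N->(0,1) | ant1:(2,0)->S->(3,0)
  grid max=4 at (3,0)
Step 4: ant0:(0,1)->S->(1,1) | ant1:(3,0)->N->(2,0)
  grid max=3 at (1,1)
Step 5: ant0:(1,1)->N->(0,1) | ant1:(2,0)->S->(3,0)
  grid max=4 at (3,0)
Final grid:
  0 1 0 0
  0 2 0 0
  0 0 0 0
  4 0 0 0
  0 0 0 0
Max pheromone 4 at (3,0)

Answer: (3,0)=4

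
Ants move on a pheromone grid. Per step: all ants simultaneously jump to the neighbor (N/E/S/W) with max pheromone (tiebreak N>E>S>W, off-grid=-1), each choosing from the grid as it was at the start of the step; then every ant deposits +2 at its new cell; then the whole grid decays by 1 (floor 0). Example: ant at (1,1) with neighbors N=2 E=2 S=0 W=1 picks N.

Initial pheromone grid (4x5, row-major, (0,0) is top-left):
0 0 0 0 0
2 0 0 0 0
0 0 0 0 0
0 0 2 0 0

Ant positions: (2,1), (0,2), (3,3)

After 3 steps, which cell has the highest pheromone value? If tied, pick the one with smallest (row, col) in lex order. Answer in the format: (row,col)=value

Step 1: ant0:(2,1)->N->(1,1) | ant1:(0,2)->E->(0,3) | ant2:(3,3)->W->(3,2)
  grid max=3 at (3,2)
Step 2: ant0:(1,1)->W->(1,0) | ant1:(0,3)->E->(0,4) | ant2:(3,2)->N->(2,2)
  grid max=2 at (1,0)
Step 3: ant0:(1,0)->N->(0,0) | ant1:(0,4)->S->(1,4) | ant2:(2,2)->S->(3,2)
  grid max=3 at (3,2)
Final grid:
  1 0 0 0 0
  1 0 0 0 1
  0 0 0 0 0
  0 0 3 0 0
Max pheromone 3 at (3,2)

Answer: (3,2)=3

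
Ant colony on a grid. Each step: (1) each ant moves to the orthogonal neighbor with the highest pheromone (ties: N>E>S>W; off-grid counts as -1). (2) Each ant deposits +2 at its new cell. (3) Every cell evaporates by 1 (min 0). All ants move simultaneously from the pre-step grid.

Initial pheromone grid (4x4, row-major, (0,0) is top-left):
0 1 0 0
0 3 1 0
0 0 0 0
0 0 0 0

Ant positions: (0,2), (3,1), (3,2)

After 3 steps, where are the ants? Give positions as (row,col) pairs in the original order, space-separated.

Step 1: ant0:(0,2)->S->(1,2) | ant1:(3,1)->N->(2,1) | ant2:(3,2)->N->(2,2)
  grid max=2 at (1,1)
Step 2: ant0:(1,2)->W->(1,1) | ant1:(2,1)->N->(1,1) | ant2:(2,2)->N->(1,2)
  grid max=5 at (1,1)
Step 3: ant0:(1,1)->E->(1,2) | ant1:(1,1)->E->(1,2) | ant2:(1,2)->W->(1,1)
  grid max=6 at (1,1)

(1,2) (1,2) (1,1)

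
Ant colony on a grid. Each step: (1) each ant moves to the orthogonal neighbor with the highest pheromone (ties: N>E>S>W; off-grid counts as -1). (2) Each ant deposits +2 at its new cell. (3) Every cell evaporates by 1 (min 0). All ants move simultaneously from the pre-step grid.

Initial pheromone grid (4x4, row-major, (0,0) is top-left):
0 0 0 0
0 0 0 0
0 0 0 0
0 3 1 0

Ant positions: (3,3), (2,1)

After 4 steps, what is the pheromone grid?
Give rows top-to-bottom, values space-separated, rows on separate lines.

After step 1: ants at (3,2),(3,1)
  0 0 0 0
  0 0 0 0
  0 0 0 0
  0 4 2 0
After step 2: ants at (3,1),(3,2)
  0 0 0 0
  0 0 0 0
  0 0 0 0
  0 5 3 0
After step 3: ants at (3,2),(3,1)
  0 0 0 0
  0 0 0 0
  0 0 0 0
  0 6 4 0
After step 4: ants at (3,1),(3,2)
  0 0 0 0
  0 0 0 0
  0 0 0 0
  0 7 5 0

0 0 0 0
0 0 0 0
0 0 0 0
0 7 5 0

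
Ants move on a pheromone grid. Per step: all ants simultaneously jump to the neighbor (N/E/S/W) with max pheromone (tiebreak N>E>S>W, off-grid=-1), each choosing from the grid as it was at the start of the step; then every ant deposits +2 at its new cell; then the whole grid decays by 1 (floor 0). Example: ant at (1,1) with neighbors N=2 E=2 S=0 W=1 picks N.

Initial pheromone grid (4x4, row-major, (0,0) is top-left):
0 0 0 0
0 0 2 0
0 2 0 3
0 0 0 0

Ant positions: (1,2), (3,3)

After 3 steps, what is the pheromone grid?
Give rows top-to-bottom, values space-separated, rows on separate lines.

After step 1: ants at (0,2),(2,3)
  0 0 1 0
  0 0 1 0
  0 1 0 4
  0 0 0 0
After step 2: ants at (1,2),(1,3)
  0 0 0 0
  0 0 2 1
  0 0 0 3
  0 0 0 0
After step 3: ants at (1,3),(2,3)
  0 0 0 0
  0 0 1 2
  0 0 0 4
  0 0 0 0

0 0 0 0
0 0 1 2
0 0 0 4
0 0 0 0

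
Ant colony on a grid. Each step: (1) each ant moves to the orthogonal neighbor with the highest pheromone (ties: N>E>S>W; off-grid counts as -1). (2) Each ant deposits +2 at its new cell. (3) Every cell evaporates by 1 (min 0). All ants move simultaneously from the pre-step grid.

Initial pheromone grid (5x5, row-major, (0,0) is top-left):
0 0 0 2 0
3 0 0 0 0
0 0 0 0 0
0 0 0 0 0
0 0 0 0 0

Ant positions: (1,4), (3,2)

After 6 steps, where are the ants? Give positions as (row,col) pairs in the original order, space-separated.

Step 1: ant0:(1,4)->N->(0,4) | ant1:(3,2)->N->(2,2)
  grid max=2 at (1,0)
Step 2: ant0:(0,4)->W->(0,3) | ant1:(2,2)->N->(1,2)
  grid max=2 at (0,3)
Step 3: ant0:(0,3)->E->(0,4) | ant1:(1,2)->N->(0,2)
  grid max=1 at (0,2)
Step 4: ant0:(0,4)->W->(0,3) | ant1:(0,2)->E->(0,3)
  grid max=4 at (0,3)
Step 5: ant0:(0,3)->E->(0,4) | ant1:(0,3)->E->(0,4)
  grid max=3 at (0,3)
Step 6: ant0:(0,4)->W->(0,3) | ant1:(0,4)->W->(0,3)
  grid max=6 at (0,3)

(0,3) (0,3)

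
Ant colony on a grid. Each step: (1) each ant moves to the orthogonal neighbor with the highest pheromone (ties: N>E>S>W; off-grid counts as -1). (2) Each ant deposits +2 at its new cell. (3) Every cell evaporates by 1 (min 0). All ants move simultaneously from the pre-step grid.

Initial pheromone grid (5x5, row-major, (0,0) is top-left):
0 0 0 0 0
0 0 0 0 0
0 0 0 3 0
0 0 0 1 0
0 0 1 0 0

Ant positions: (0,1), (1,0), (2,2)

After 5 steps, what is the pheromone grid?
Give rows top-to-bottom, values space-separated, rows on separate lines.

After step 1: ants at (0,2),(0,0),(2,3)
  1 0 1 0 0
  0 0 0 0 0
  0 0 0 4 0
  0 0 0 0 0
  0 0 0 0 0
After step 2: ants at (0,3),(0,1),(1,3)
  0 1 0 1 0
  0 0 0 1 0
  0 0 0 3 0
  0 0 0 0 0
  0 0 0 0 0
After step 3: ants at (1,3),(0,2),(2,3)
  0 0 1 0 0
  0 0 0 2 0
  0 0 0 4 0
  0 0 0 0 0
  0 0 0 0 0
After step 4: ants at (2,3),(0,3),(1,3)
  0 0 0 1 0
  0 0 0 3 0
  0 0 0 5 0
  0 0 0 0 0
  0 0 0 0 0
After step 5: ants at (1,3),(1,3),(2,3)
  0 0 0 0 0
  0 0 0 6 0
  0 0 0 6 0
  0 0 0 0 0
  0 0 0 0 0

0 0 0 0 0
0 0 0 6 0
0 0 0 6 0
0 0 0 0 0
0 0 0 0 0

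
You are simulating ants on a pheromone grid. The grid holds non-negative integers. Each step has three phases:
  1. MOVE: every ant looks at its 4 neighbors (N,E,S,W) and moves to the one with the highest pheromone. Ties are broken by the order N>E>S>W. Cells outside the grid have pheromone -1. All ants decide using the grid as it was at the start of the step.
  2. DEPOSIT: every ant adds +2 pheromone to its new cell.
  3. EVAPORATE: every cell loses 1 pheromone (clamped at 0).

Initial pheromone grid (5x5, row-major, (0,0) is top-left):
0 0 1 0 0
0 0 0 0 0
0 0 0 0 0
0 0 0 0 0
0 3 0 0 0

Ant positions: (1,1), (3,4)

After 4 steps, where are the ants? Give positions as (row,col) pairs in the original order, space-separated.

Step 1: ant0:(1,1)->N->(0,1) | ant1:(3,4)->N->(2,4)
  grid max=2 at (4,1)
Step 2: ant0:(0,1)->E->(0,2) | ant1:(2,4)->N->(1,4)
  grid max=1 at (0,2)
Step 3: ant0:(0,2)->E->(0,3) | ant1:(1,4)->N->(0,4)
  grid max=1 at (0,3)
Step 4: ant0:(0,3)->E->(0,4) | ant1:(0,4)->W->(0,3)
  grid max=2 at (0,3)

(0,4) (0,3)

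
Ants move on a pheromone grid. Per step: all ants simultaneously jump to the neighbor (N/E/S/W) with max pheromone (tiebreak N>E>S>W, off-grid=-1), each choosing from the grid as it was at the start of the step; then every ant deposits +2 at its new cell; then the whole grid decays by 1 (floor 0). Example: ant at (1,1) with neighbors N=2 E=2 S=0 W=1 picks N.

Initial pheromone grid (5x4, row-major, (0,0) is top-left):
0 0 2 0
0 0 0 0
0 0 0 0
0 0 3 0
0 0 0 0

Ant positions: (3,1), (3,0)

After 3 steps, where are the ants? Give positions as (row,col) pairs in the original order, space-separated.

Step 1: ant0:(3,1)->E->(3,2) | ant1:(3,0)->N->(2,0)
  grid max=4 at (3,2)
Step 2: ant0:(3,2)->N->(2,2) | ant1:(2,0)->N->(1,0)
  grid max=3 at (3,2)
Step 3: ant0:(2,2)->S->(3,2) | ant1:(1,0)->N->(0,0)
  grid max=4 at (3,2)

(3,2) (0,0)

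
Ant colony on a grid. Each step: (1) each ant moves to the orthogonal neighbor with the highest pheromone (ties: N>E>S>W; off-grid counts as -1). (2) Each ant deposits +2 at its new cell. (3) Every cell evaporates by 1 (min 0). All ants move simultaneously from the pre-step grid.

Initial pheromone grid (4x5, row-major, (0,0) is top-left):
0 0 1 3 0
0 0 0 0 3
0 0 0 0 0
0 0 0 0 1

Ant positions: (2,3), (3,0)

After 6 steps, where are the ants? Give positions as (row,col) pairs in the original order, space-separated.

Step 1: ant0:(2,3)->N->(1,3) | ant1:(3,0)->N->(2,0)
  grid max=2 at (0,3)
Step 2: ant0:(1,3)->N->(0,3) | ant1:(2,0)->N->(1,0)
  grid max=3 at (0,3)
Step 3: ant0:(0,3)->E->(0,4) | ant1:(1,0)->N->(0,0)
  grid max=2 at (0,3)
Step 4: ant0:(0,4)->W->(0,3) | ant1:(0,0)->E->(0,1)
  grid max=3 at (0,3)
Step 5: ant0:(0,3)->E->(0,4) | ant1:(0,1)->E->(0,2)
  grid max=2 at (0,3)
Step 6: ant0:(0,4)->W->(0,3) | ant1:(0,2)->E->(0,3)
  grid max=5 at (0,3)

(0,3) (0,3)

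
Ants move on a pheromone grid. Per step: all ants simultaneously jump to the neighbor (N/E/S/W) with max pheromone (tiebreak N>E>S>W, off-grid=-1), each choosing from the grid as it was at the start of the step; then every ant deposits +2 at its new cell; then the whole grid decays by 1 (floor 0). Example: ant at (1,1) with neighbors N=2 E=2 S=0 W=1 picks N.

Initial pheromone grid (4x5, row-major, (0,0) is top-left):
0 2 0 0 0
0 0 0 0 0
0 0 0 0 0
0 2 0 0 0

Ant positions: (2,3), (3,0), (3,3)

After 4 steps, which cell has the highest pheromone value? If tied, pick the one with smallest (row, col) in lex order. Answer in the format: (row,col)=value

Step 1: ant0:(2,3)->N->(1,3) | ant1:(3,0)->E->(3,1) | ant2:(3,3)->N->(2,3)
  grid max=3 at (3,1)
Step 2: ant0:(1,3)->S->(2,3) | ant1:(3,1)->N->(2,1) | ant2:(2,3)->N->(1,3)
  grid max=2 at (1,3)
Step 3: ant0:(2,3)->N->(1,3) | ant1:(2,1)->S->(3,1) | ant2:(1,3)->S->(2,3)
  grid max=3 at (1,3)
Step 4: ant0:(1,3)->S->(2,3) | ant1:(3,1)->N->(2,1) | ant2:(2,3)->N->(1,3)
  grid max=4 at (1,3)
Final grid:
  0 0 0 0 0
  0 0 0 4 0
  0 1 0 4 0
  0 2 0 0 0
Max pheromone 4 at (1,3)

Answer: (1,3)=4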